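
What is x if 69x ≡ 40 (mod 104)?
x ≡ 88 (mod 104)

gcd(69, 104) = 1, which divides 40, so solutions exist.
Find 69^(-1) mod 104 by the extended Euclidean algorithm:
104 = 1 × 69 + 35  ⟹  35 = (1)·104 + (-1)·69
69 = 1 × 35 + 34  ⟹  34 = (-1)·104 + (2)·69
35 = 1 × 34 + 1  ⟹  1 = (2)·104 + (-3)·69
So (-3)·69 ≡ 1 (mod 104), i.e. 69^(-1) ≡ -3 ≡ 101 (mod 104).
x ≡ 101 × 40 = 4040 ≡ 88 (mod 104).
Check: 69 × 88 = 6072 ≡ 40 (mod 104).
Unique solution: x ≡ 88 (mod 104)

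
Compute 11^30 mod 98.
71

Repeated squaring. Binary of 30 = 11110.
11^1 ≡ 11 (mod 98); 11^2 ≡ 23 (mod 98); 11^4 ≡ 39 (mod 98); 11^8 ≡ 51 (mod 98); 11^16 ≡ 53 (mod 98)
11^30 = 11^2 × 11^4 × 11^8 × 11^16 ≡ 71 (mod 98)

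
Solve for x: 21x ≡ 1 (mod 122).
93

gcd(21, 122) = 1, so the inverse exists.
Extended Euclidean algorithm on (122, 21):
122 = 5 × 21 + 17  ⟹  17 = (1)·122 + (-5)·21
21 = 1 × 17 + 4  ⟹  4 = (-1)·122 + (6)·21
17 = 4 × 4 + 1  ⟹  1 = (5)·122 + (-29)·21
So (-29)·21 ≡ 1 (mod 122), i.e. 21^(-1) ≡ -29 ≡ 93 (mod 122).
Check: 21 × 93 = 1953 ≡ 1 (mod 122)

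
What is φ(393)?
260

393 = 3 × 131
φ(n) = n × ∏(1 - 1/p) for each prime p dividing n
φ(393) = 393 × (1 - 1/3) × (1 - 1/131) = 260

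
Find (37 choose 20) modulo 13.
10

Using Lucas' theorem:
Write n=37 and k=20 in base 13:
n in base 13: [2, 11]
k in base 13: [1, 7]
C(37,20) mod 13 = ∏ C(n_i, k_i) mod 13
Digit binomials (mod 13): C(2,1) = 2; C(11,7) = 330 ≡ 5
Product: 2 × 5 = 10 ≡ 10 (mod 13)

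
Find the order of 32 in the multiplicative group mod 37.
36

37 is prime, so ord(32) divides φ(37) = 36.
Divisors of 36: 1, 2, 3, 4, 6, 9, 12, 18, 36.
Repeated squaring: 32^1 ≡ 32, 32^2 ≡ 25, 32^4 ≡ 33, 32^8 ≡ 16, 32^16 ≡ 34, 32^32 ≡ 9 (mod 37).
Test 32^d mod 37 for each divisor d in increasing order:
32^1 ≡ 32
32^2 ≡ 25
32^3 = 32^2·32^1 ≡ 23
32^4 ≡ 33
32^6 = 32^4·32^2 ≡ 11
32^9 = 32^8·32^1 ≡ 31
32^12 = 32^8·32^4 ≡ 10
32^18 = 32^16·32^2 ≡ 36
32^36 = 32^32·32^4 ≡ 1  ← first divisor giving 1
The order is 36.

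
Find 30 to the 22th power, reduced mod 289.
84

Repeated squaring. Binary of 22 = 10110.
30^1 ≡ 30 (mod 289); 30^2 ≡ 33 (mod 289); 30^4 ≡ 222 (mod 289); 30^8 ≡ 154 (mod 289); 30^16 ≡ 18 (mod 289)
30^22 = 30^2 × 30^4 × 30^16 ≡ 84 (mod 289)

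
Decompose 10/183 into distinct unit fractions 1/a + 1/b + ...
1/19 + 1/497 + 1/864035 + 1/1493112098415

Greedy algorithm:
10/183: ceiling(183/10) = 19, use 1/19
7/3477: ceiling(3477/7) = 497, use 1/497
2/1728069: ceiling(1728069/2) = 864035, use 1/864035
1/1493112098415: ceiling(1493112098415/1) = 1493112098415, use 1/1493112098415
Result: 10/183 = 1/19 + 1/497 + 1/864035 + 1/1493112098415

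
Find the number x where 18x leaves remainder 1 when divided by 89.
5

gcd(18, 89) = 1, so the inverse exists.
Extended Euclidean algorithm on (89, 18):
89 = 4 × 18 + 17  ⟹  17 = (1)·89 + (-4)·18
18 = 1 × 17 + 1  ⟹  1 = (-1)·89 + (5)·18
So (5)·18 ≡ 1 (mod 89), i.e. 18^(-1) ≡ 5 (mod 89).
Check: 18 × 5 = 90 ≡ 1 (mod 89)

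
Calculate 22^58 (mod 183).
76

Repeated squaring. Binary of 58 = 111010.
22^1 ≡ 22 (mod 183); 22^2 ≡ 118 (mod 183); 22^4 ≡ 16 (mod 183); 22^8 ≡ 73 (mod 183); 22^16 ≡ 22 (mod 183); 22^32 ≡ 118 (mod 183)
22^58 = 22^2 × 22^8 × 22^16 × 22^32 ≡ 76 (mod 183)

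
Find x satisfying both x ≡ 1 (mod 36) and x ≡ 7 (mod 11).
73

Using Chinese Remainder Theorem:
M = 36 × 11 = 396
M1 = 11, M2 = 36
y1 = 11^(-1) mod 36 = 23
y2 = 36^(-1) mod 11 = 4
x = (1×11×23 + 7×36×4) mod 396 = 73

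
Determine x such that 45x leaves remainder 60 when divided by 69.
x ≡ 9 (mod 23)

gcd(45, 69) = 3, which divides 60, so solutions exist.
Divide through by 3: 15x ≡ 20 (mod 23).
Find 15^(-1) mod 23 by the extended Euclidean algorithm:
23 = 1 × 15 + 8  ⟹  8 = (1)·23 + (-1)·15
15 = 1 × 8 + 7  ⟹  7 = (-1)·23 + (2)·15
8 = 1 × 7 + 1  ⟹  1 = (2)·23 + (-3)·15
So (-3)·15 ≡ 1 (mod 23), i.e. 15^(-1) ≡ -3 ≡ 20 (mod 23).
x ≡ 20 × 20 = 400 ≡ 9 (mod 23).
Check: 45 × 9 = 405 ≡ 60 (mod 69).
x ≡ 9 (mod 23), giving 3 solutions mod 69.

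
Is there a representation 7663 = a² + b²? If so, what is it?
Not possible

Factorization: 7663 = 79 × 97
By Fermat: n is sum of two squares iff every prime p ≡ 3 (mod 4) appears to even power.
Prime(s) ≡ 3 (mod 4) with odd exponent: [(79, 1)]
Therefore 7663 cannot be expressed as a² + b².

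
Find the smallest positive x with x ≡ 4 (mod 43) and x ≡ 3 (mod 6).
219

Using Chinese Remainder Theorem:
M = 43 × 6 = 258
M1 = 6, M2 = 43
y1 = 6^(-1) mod 43 = 36
y2 = 43^(-1) mod 6 = 1
x = (4×6×36 + 3×43×1) mod 258 = 219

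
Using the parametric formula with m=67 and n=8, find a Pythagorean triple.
(4425, 1072, 4553)

Euclid's formula: a = m² - n², b = 2mn, c = m² + n²
m = 67, n = 8
a = 67² - 8² = 4489 - 64 = 4425
b = 2 × 67 × 8 = 1072
c = 67² + 8² = 4489 + 64 = 4553
Verification: 4425² + 1072² = 19580625 + 1149184 = 20729809 = 4553² ✓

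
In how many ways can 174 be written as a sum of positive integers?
397125074750

p(n) counts ways to write n as a sum of positive integers (order ignored).
Euler's pentagonal recurrence: p(k) = p(k-1) + p(k-2) - p(k-5) - p(k-7) + p(k-12) + p(k-15) - ... (offsets j(3j∓1)/2, signs ++--, p(0)=1, p(<0)=0).
DP table for k = 0..173: p(0)=1, p(1)=1, p(2)=2, p(3)=3, p(4)=5, p(5)=7, p(6)=11, p(7)=15, p(8)=22, p(9)=30, p(10)=42, p(11)=56, p(12)=77, p(13)=101, p(14)=135, p(15)=176, p(16)=231, p(17)=297, p(18)=385, p(19)=490, p(20)=627, p(21)=792, p(22)=1002, p(23)=1255, p(24)=1575, p(25)=1958, p(26)=2436, p(27)=3010, p(28)=3718, p(29)=4565, p(30)=5604, p(31)=6842, p(32)=8349, p(33)=10143, p(34)=12310, p(35)=14883, p(36)=17977, p(37)=21637, p(38)=26015, p(39)=31185, p(40)=37338, p(41)=44583, p(42)=53174, p(43)=63261, p(44)=75175, p(45)=89134, p(46)=105558, p(47)=124754, p(48)=147273, p(49)=173525, p(50)=204226, p(51)=239943, p(52)=281589, p(53)=329931, p(54)=386155, p(55)=451276, p(56)=526823, p(57)=614154, p(58)=715220, p(59)=831820, p(60)=966467, p(61)=1121505, p(62)=1300156, p(63)=1505499, p(64)=1741630, p(65)=2012558, p(66)=2323520, p(67)=2679689, p(68)=3087735, p(69)=3554345, p(70)=4087968, p(71)=4697205, p(72)=5392783, p(73)=6185689, p(74)=7089500, p(75)=8118264, p(76)=9289091, p(77)=10619863, p(78)=12132164, p(79)=13848650, p(80)=15796476, p(81)=18004327, p(82)=20506255, p(83)=23338469, p(84)=26543660, p(85)=30167357, p(86)=34262962, p(87)=38887673, p(88)=44108109, p(89)=49995925, p(90)=56634173, p(91)=64112359, p(92)=72533807, p(93)=82010177, p(94)=92669720, p(95)=104651419, p(96)=118114304, p(97)=133230930, p(98)=150198136, p(99)=169229875, p(100)=190569292, p(101)=214481126, p(102)=241265379, p(103)=271248950, p(104)=304801365, p(105)=342325709, p(106)=384276336, p(107)=431149389, p(108)=483502844, p(109)=541946240, p(110)=607163746, p(111)=679903203, p(112)=761002156, p(113)=851376628, p(114)=952050665, p(115)=1064144451, p(116)=1188908248, p(117)=1327710076, p(118)=1482074143, p(119)=1653668665, p(120)=1844349560, p(121)=2056148051, p(122)=2291320912, p(123)=2552338241, p(124)=2841940500, p(125)=3163127352, p(126)=3519222692, p(127)=3913864295, p(128)=4351078600, p(129)=4835271870, p(130)=5371315400, p(131)=5964539504, p(132)=6620830889, p(133)=7346629512, p(134)=8149040695, p(135)=9035836076, p(136)=10015581680, p(137)=11097645016, p(138)=12292341831, p(139)=13610949895, p(140)=15065878135, p(141)=16670689208, p(142)=18440293320, p(143)=20390982757, p(144)=22540654445, p(145)=24908858009, p(146)=27517052599, p(147)=30388671978, p(148)=33549419497, p(149)=37027355200, p(150)=40853235313, p(151)=45060624582, p(152)=49686288421, p(153)=54770336324, p(154)=60356673280, p(155)=66493182097, p(156)=73232243759, p(157)=80630964769, p(158)=88751778802, p(159)=97662728555, p(160)=107438159466, p(161)=118159068427, p(162)=129913904637, p(163)=142798995930, p(164)=156919475295, p(165)=172389800255, p(166)=189334822579, p(167)=207890420102, p(168)=228204732751, p(169)=250438925115, p(170)=274768617130, p(171)=301384802048, p(172)=330495499613, p(173)=362326859895.
Final step: p(174) = p(173) + p(172) - p(169) - p(167) + p(162) + p(159) - p(152) - p(148) + p(139) + p(134) - p(123) - p(117) + p(104) + p(97) - p(82) - p(74) + p(57) + p(48) - p(29) - p(19)
= 362326859895 + 330495499613 - 250438925115 - 207890420102 + 129913904637 + 97662728555 - 49686288421 - 33549419497 + 13610949895 + 8149040695 - 2552338241 - 1327710076 + 304801365 + 133230930 - 20506255 - 7089500 + 614154 + 147273 - 4565 - 490
= 397125074750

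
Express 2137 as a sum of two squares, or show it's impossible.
29² + 36² (a=29, b=36)

Factorization: 2137 = 2137
By Fermat: n is sum of two squares iff every prime p ≡ 3 (mod 4) appears to even power.
All primes ≡ 3 (mod 4) appear to even power.
Search a = 0, 1, 2, … for 2137 - a² a perfect square: first hit at a = 29: 2137 - 841 = 1296 = 36².
2137 = 29² + 36² = 841 + 1296 ✓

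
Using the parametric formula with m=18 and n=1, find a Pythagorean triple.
(323, 36, 325)

Euclid's formula: a = m² - n², b = 2mn, c = m² + n²
m = 18, n = 1
a = 18² - 1² = 324 - 1 = 323
b = 2 × 18 × 1 = 36
c = 18² + 1² = 324 + 1 = 325
Verification: 323² + 36² = 104329 + 1296 = 105625 = 325² ✓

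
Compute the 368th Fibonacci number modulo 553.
301

Matrix identity: Q^n = [[F_(n+1), F_n], [F_n, F_(n-1)]] with Q = [[1,1],[1,0]].
n = 368 = 101110000₂. Square-and-multiply, entries mod 553:
Q^1 = [[1,1],[1,0]]
Q^2 = (Q^1)² = [[2,1],[1,1]]
Q^5 = (Q^2)²·Q = [[8,5],[5,3]]
Q^11 = (Q^5)²·Q = [[144,89],[89,55]]
Q^23 = (Q^11)²·Q = [[469,454],[454,15]]
Q^46 = (Q^23)² = [[267,195],[195,72]]
Q^92 = (Q^46)² = [[373,298],[298,75]]
Q^184 = (Q^92)² = [[97,231],[231,419]]
Q^368 = (Q^184)² = [[281,301],[301,533]]
F_368 mod 553 = Q^368[0][1] = 301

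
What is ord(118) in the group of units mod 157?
26

157 is prime, so ord(118) divides φ(157) = 156.
Divisors of 156: 1, 2, 3, 4, 6, 12, 13, 26, 39, 52, 78, 156.
Repeated squaring: 118^1 ≡ 118, 118^2 ≡ 108, 118^4 ≡ 46, 118^8 ≡ 75, 118^16 ≡ 130, 118^32 ≡ 101, 118^64 ≡ 153, 118^128 ≡ 16 (mod 157).
Test 118^d mod 157 for each divisor d in increasing order:
118^1 ≡ 118
118^2 ≡ 108
118^3 = 118^2·118^1 ≡ 27
118^4 ≡ 46
118^6 = 118^4·118^2 ≡ 101
118^12 = 118^8·118^4 ≡ 153
118^13 = 118^8·118^4·118^1 ≡ 156
118^26 = 118^16·118^8·118^2 ≡ 1  ← first divisor giving 1
The order is 26.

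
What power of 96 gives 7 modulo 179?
85

Baby-step giant-step with step n = ⌈√179⌉ = 14.
Baby steps 96^j mod 179 (j:value) for j=0..13: 0:1, 1:96, 2:87, 3:118, 4:51, 5:63, 6:141, 7:111, 8:95, 9:170, 10:31, 11:112, 12:12, 13:78.
Giant-step multiplier: 96^(-14) ≡ 96^(178-14) = 96^164 ≡ 173 (mod 179).
Giant steps γ_i = 7·173^i mod 179: γ_0=7, γ_1=137, γ_2=73, γ_3=99, γ_4=122, γ_5=163, γ_6=96 (in table at j=1).
x = i·n + j = 6·14 + 1 = 85.
Check: 96^85 ≡ 7 (mod 179).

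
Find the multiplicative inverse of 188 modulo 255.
137

gcd(188, 255) = 1, so the inverse exists.
Extended Euclidean algorithm on (255, 188):
255 = 1 × 188 + 67  ⟹  67 = (1)·255 + (-1)·188
188 = 2 × 67 + 54  ⟹  54 = (-2)·255 + (3)·188
67 = 1 × 54 + 13  ⟹  13 = (3)·255 + (-4)·188
54 = 4 × 13 + 2  ⟹  2 = (-14)·255 + (19)·188
13 = 6 × 2 + 1  ⟹  1 = (87)·255 + (-118)·188
So (-118)·188 ≡ 1 (mod 255), i.e. 188^(-1) ≡ -118 ≡ 137 (mod 255).
Check: 188 × 137 = 25756 ≡ 1 (mod 255)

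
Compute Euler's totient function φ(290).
112

290 = 2 × 5 × 29
φ(n) = n × ∏(1 - 1/p) for each prime p dividing n
φ(290) = 290 × (1 - 1/2) × (1 - 1/5) × (1 - 1/29) = 112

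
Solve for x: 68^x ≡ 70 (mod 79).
31

Baby-step giant-step with step n = ⌈√79⌉ = 9.
Baby steps 68^j mod 79 (j:value) for j=0..8: 0:1, 1:68, 2:42, 3:12, 4:26, 5:30, 6:65, 7:75, 8:44.
Giant-step multiplier: 68^(-9) ≡ 68^(78-9) = 68^69 ≡ 71 (mod 79).
Giant steps γ_i = 70·71^i mod 79: γ_0=70, γ_1=72, γ_2=56, γ_3=26 (in table at j=4).
x = i·n + j = 3·9 + 4 = 31.
Check: 68^31 ≡ 70 (mod 79).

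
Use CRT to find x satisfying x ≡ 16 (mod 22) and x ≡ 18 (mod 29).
192

Using Chinese Remainder Theorem:
M = 22 × 29 = 638
M1 = 29, M2 = 22
y1 = 29^(-1) mod 22 = 19
y2 = 22^(-1) mod 29 = 4
x = (16×29×19 + 18×22×4) mod 638 = 192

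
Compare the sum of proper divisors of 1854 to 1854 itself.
abundant

Proper divisors of 1854: sum = 1 + 2 + 3 + 6 + 9 + 18 + 103 + 206 + 309 + 618 + 927 = 2202
Since 2202 > 1854, 1854 is abundant.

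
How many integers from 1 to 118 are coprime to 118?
58

118 = 2 × 59
φ(n) = n × ∏(1 - 1/p) for each prime p dividing n
φ(118) = 118 × (1 - 1/2) × (1 - 1/59) = 58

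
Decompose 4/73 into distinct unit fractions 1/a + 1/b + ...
1/19 + 1/463 + 1/321091 + 1/206198539471

Greedy algorithm:
4/73: ceiling(73/4) = 19, use 1/19
3/1387: ceiling(1387/3) = 463, use 1/463
2/642181: ceiling(642181/2) = 321091, use 1/321091
1/206198539471: ceiling(206198539471/1) = 206198539471, use 1/206198539471
Result: 4/73 = 1/19 + 1/463 + 1/321091 + 1/206198539471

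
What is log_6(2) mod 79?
32

Baby-step giant-step with step n = ⌈√79⌉ = 9.
Baby steps 6^j mod 79 (j:value) for j=0..8: 0:1, 1:6, 2:36, 3:58, 4:32, 5:34, 6:46, 7:39, 8:76.
Giant-step multiplier: 6^(-9) ≡ 6^(78-9) = 6^69 ≡ 57 (mod 79).
Giant steps γ_i = 2·57^i mod 79: γ_0=2, γ_1=35, γ_2=20, γ_3=34 (in table at j=5).
x = i·n + j = 3·9 + 5 = 32.
Check: 6^32 ≡ 2 (mod 79).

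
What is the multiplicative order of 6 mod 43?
3

43 is prime, so ord(6) divides φ(43) = 42.
Divisors of 42: 1, 2, 3, 6, 7, 14, 21, 42.
Repeated squaring: 6^1 ≡ 6, 6^2 ≡ 36, 6^4 ≡ 6, 6^8 ≡ 36, 6^16 ≡ 6, 6^32 ≡ 36 (mod 43).
Test 6^d mod 43 for each divisor d in increasing order:
6^1 ≡ 6
6^2 ≡ 36
6^3 = 6^2·6^1 ≡ 1  ← first divisor giving 1
The order is 3.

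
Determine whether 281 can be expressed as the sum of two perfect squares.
5² + 16² (a=5, b=16)

Factorization: 281 = 281
By Fermat: n is sum of two squares iff every prime p ≡ 3 (mod 4) appears to even power.
All primes ≡ 3 (mod 4) appear to even power.
Search a = 0, 1, 2, … for 281 - a² a perfect square: first hit at a = 5: 281 - 25 = 256 = 16².
281 = 5² + 16² = 25 + 256 ✓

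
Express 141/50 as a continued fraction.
[2; 1, 4, 1, 1, 4]

Euclidean algorithm steps:
141 = 2 × 50 + 41
50 = 1 × 41 + 9
41 = 4 × 9 + 5
9 = 1 × 5 + 4
5 = 1 × 4 + 1
4 = 4 × 1 + 0
Continued fraction: [2; 1, 4, 1, 1, 4]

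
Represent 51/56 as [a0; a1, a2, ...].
[0; 1, 10, 5]

Euclidean algorithm steps:
51 = 0 × 56 + 51
56 = 1 × 51 + 5
51 = 10 × 5 + 1
5 = 5 × 1 + 0
Continued fraction: [0; 1, 10, 5]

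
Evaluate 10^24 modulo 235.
225

Repeated squaring. Binary of 24 = 11000.
10^1 ≡ 10 (mod 235); 10^2 ≡ 100 (mod 235); 10^4 ≡ 130 (mod 235); 10^8 ≡ 215 (mod 235); 10^16 ≡ 165 (mod 235)
10^24 = 10^8 × 10^16 ≡ 225 (mod 235)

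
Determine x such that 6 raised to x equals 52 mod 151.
31

Baby-step giant-step with step n = ⌈√151⌉ = 13.
Baby steps 6^j mod 151 (j:value) for j=0..12: 0:1, 1:6, 2:36, 3:65, 4:88, 5:75, 6:148, 7:133, 8:43, 9:107, 10:38, 11:77, 12:9.
Giant-step multiplier: 6^(-13) ≡ 6^(150-13) = 6^137 ≡ 14 (mod 151).
Giant steps γ_i = 52·14^i mod 151: γ_0=52, γ_1=124, γ_2=75 (in table at j=5).
x = i·n + j = 2·13 + 5 = 31.
Check: 6^31 ≡ 52 (mod 151).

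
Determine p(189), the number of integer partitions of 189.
1527273599625

p(n) counts ways to write n as a sum of positive integers (order ignored).
Euler's pentagonal recurrence: p(k) = p(k-1) + p(k-2) - p(k-5) - p(k-7) + p(k-12) + p(k-15) - ... (offsets j(3j∓1)/2, signs ++--, p(0)=1, p(<0)=0).
DP table for k = 0..188: p(0)=1, p(1)=1, p(2)=2, p(3)=3, p(4)=5, p(5)=7, p(6)=11, p(7)=15, p(8)=22, p(9)=30, p(10)=42, p(11)=56, p(12)=77, p(13)=101, p(14)=135, p(15)=176, p(16)=231, p(17)=297, p(18)=385, p(19)=490, p(20)=627, p(21)=792, p(22)=1002, p(23)=1255, p(24)=1575, p(25)=1958, p(26)=2436, p(27)=3010, p(28)=3718, p(29)=4565, p(30)=5604, p(31)=6842, p(32)=8349, p(33)=10143, p(34)=12310, p(35)=14883, p(36)=17977, p(37)=21637, p(38)=26015, p(39)=31185, p(40)=37338, p(41)=44583, p(42)=53174, p(43)=63261, p(44)=75175, p(45)=89134, p(46)=105558, p(47)=124754, p(48)=147273, p(49)=173525, p(50)=204226, p(51)=239943, p(52)=281589, p(53)=329931, p(54)=386155, p(55)=451276, p(56)=526823, p(57)=614154, p(58)=715220, p(59)=831820, p(60)=966467, p(61)=1121505, p(62)=1300156, p(63)=1505499, p(64)=1741630, p(65)=2012558, p(66)=2323520, p(67)=2679689, p(68)=3087735, p(69)=3554345, p(70)=4087968, p(71)=4697205, p(72)=5392783, p(73)=6185689, p(74)=7089500, p(75)=8118264, p(76)=9289091, p(77)=10619863, p(78)=12132164, p(79)=13848650, p(80)=15796476, p(81)=18004327, p(82)=20506255, p(83)=23338469, p(84)=26543660, p(85)=30167357, p(86)=34262962, p(87)=38887673, p(88)=44108109, p(89)=49995925, p(90)=56634173, p(91)=64112359, p(92)=72533807, p(93)=82010177, p(94)=92669720, p(95)=104651419, p(96)=118114304, p(97)=133230930, p(98)=150198136, p(99)=169229875, p(100)=190569292, p(101)=214481126, p(102)=241265379, p(103)=271248950, p(104)=304801365, p(105)=342325709, p(106)=384276336, p(107)=431149389, p(108)=483502844, p(109)=541946240, p(110)=607163746, p(111)=679903203, p(112)=761002156, p(113)=851376628, p(114)=952050665, p(115)=1064144451, p(116)=1188908248, p(117)=1327710076, p(118)=1482074143, p(119)=1653668665, p(120)=1844349560, p(121)=2056148051, p(122)=2291320912, p(123)=2552338241, p(124)=2841940500, p(125)=3163127352, p(126)=3519222692, p(127)=3913864295, p(128)=4351078600, p(129)=4835271870, p(130)=5371315400, p(131)=5964539504, p(132)=6620830889, p(133)=7346629512, p(134)=8149040695, p(135)=9035836076, p(136)=10015581680, p(137)=11097645016, p(138)=12292341831, p(139)=13610949895, p(140)=15065878135, p(141)=16670689208, p(142)=18440293320, p(143)=20390982757, p(144)=22540654445, p(145)=24908858009, p(146)=27517052599, p(147)=30388671978, p(148)=33549419497, p(149)=37027355200, p(150)=40853235313, p(151)=45060624582, p(152)=49686288421, p(153)=54770336324, p(154)=60356673280, p(155)=66493182097, p(156)=73232243759, p(157)=80630964769, p(158)=88751778802, p(159)=97662728555, p(160)=107438159466, p(161)=118159068427, p(162)=129913904637, p(163)=142798995930, p(164)=156919475295, p(165)=172389800255, p(166)=189334822579, p(167)=207890420102, p(168)=228204732751, p(169)=250438925115, p(170)=274768617130, p(171)=301384802048, p(172)=330495499613, p(173)=362326859895, p(174)=397125074750, p(175)=435157697830, p(176)=476715857290, p(177)=522115831195, p(178)=571701605655, p(179)=625846753120, p(180)=684957390936, p(181)=749474411781, p(182)=819876908323, p(183)=896684817527, p(184)=980462880430, p(185)=1071823774337, p(186)=1171432692373, p(187)=1280011042268, p(188)=1398341745571.
Final step: p(189) = p(188) + p(187) - p(184) - p(182) + p(177) + p(174) - p(167) - p(163) + p(154) + p(149) - p(138) - p(132) + p(119) + p(112) - p(97) - p(89) + p(72) + p(63) - p(44) - p(34) + p(13) + p(2)
= 1398341745571 + 1280011042268 - 980462880430 - 819876908323 + 522115831195 + 397125074750 - 207890420102 - 142798995930 + 60356673280 + 37027355200 - 12292341831 - 6620830889 + 1653668665 + 761002156 - 133230930 - 49995925 + 5392783 + 1505499 - 75175 - 12310 + 101 + 2
= 1527273599625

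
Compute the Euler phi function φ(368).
176

368 = 2^4 × 23
φ(n) = n × ∏(1 - 1/p) for each prime p dividing n
φ(368) = 368 × (1 - 1/2) × (1 - 1/23) = 176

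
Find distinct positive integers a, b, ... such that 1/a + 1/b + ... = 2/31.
1/16 + 1/496

Greedy algorithm:
2/31: ceiling(31/2) = 16, use 1/16
1/496: ceiling(496/1) = 496, use 1/496
Result: 2/31 = 1/16 + 1/496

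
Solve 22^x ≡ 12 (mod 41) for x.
23

Baby-step giant-step with step n = ⌈√41⌉ = 7.
Baby steps 22^j mod 41 (j:value) for j=0..6: 0:1, 1:22, 2:33, 3:29, 4:23, 5:14, 6:21.
Giant-step multiplier: 22^(-7) ≡ 22^(40-7) = 22^33 ≡ 15 (mod 41).
Giant steps γ_i = 12·15^i mod 41: γ_0=12, γ_1=16, γ_2=35, γ_3=33 (in table at j=2).
x = i·n + j = 3·7 + 2 = 23.
Check: 22^23 ≡ 12 (mod 41).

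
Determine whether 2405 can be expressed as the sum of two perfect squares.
2² + 49² (a=2, b=49)

Factorization: 2405 = 5 × 13 × 37
By Fermat: n is sum of two squares iff every prime p ≡ 3 (mod 4) appears to even power.
All primes ≡ 3 (mod 4) appear to even power.
Search a = 0, 1, 2, … for 2405 - a² a perfect square: first hit at a = 2: 2405 - 4 = 2401 = 49².
2405 = 2² + 49² = 4 + 2401 ✓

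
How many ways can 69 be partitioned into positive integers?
3554345

p(n) counts ways to write n as a sum of positive integers (order ignored).
Euler's pentagonal recurrence: p(k) = p(k-1) + p(k-2) - p(k-5) - p(k-7) + p(k-12) + p(k-15) - ... (offsets j(3j∓1)/2, signs ++--, p(0)=1, p(<0)=0).
DP table for k = 0..68: p(0)=1, p(1)=1, p(2)=2, p(3)=3, p(4)=5, p(5)=7, p(6)=11, p(7)=15, p(8)=22, p(9)=30, p(10)=42, p(11)=56, p(12)=77, p(13)=101, p(14)=135, p(15)=176, p(16)=231, p(17)=297, p(18)=385, p(19)=490, p(20)=627, p(21)=792, p(22)=1002, p(23)=1255, p(24)=1575, p(25)=1958, p(26)=2436, p(27)=3010, p(28)=3718, p(29)=4565, p(30)=5604, p(31)=6842, p(32)=8349, p(33)=10143, p(34)=12310, p(35)=14883, p(36)=17977, p(37)=21637, p(38)=26015, p(39)=31185, p(40)=37338, p(41)=44583, p(42)=53174, p(43)=63261, p(44)=75175, p(45)=89134, p(46)=105558, p(47)=124754, p(48)=147273, p(49)=173525, p(50)=204226, p(51)=239943, p(52)=281589, p(53)=329931, p(54)=386155, p(55)=451276, p(56)=526823, p(57)=614154, p(58)=715220, p(59)=831820, p(60)=966467, p(61)=1121505, p(62)=1300156, p(63)=1505499, p(64)=1741630, p(65)=2012558, p(66)=2323520, p(67)=2679689, p(68)=3087735.
Final step: p(69) = p(68) + p(67) - p(64) - p(62) + p(57) + p(54) - p(47) - p(43) + p(34) + p(29) - p(18) - p(12)
= 3087735 + 2679689 - 1741630 - 1300156 + 614154 + 386155 - 124754 - 63261 + 12310 + 4565 - 385 - 77
= 3554345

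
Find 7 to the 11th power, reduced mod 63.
49

Repeated squaring. Binary of 11 = 1011.
7^1 ≡ 7 (mod 63); 7^2 ≡ 49 (mod 63); 7^4 ≡ 7 (mod 63); 7^8 ≡ 49 (mod 63)
7^11 = 7^1 × 7^2 × 7^8 ≡ 49 (mod 63)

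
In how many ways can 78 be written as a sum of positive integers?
12132164

p(n) counts ways to write n as a sum of positive integers (order ignored).
Euler's pentagonal recurrence: p(k) = p(k-1) + p(k-2) - p(k-5) - p(k-7) + p(k-12) + p(k-15) - ... (offsets j(3j∓1)/2, signs ++--, p(0)=1, p(<0)=0).
DP table for k = 0..77: p(0)=1, p(1)=1, p(2)=2, p(3)=3, p(4)=5, p(5)=7, p(6)=11, p(7)=15, p(8)=22, p(9)=30, p(10)=42, p(11)=56, p(12)=77, p(13)=101, p(14)=135, p(15)=176, p(16)=231, p(17)=297, p(18)=385, p(19)=490, p(20)=627, p(21)=792, p(22)=1002, p(23)=1255, p(24)=1575, p(25)=1958, p(26)=2436, p(27)=3010, p(28)=3718, p(29)=4565, p(30)=5604, p(31)=6842, p(32)=8349, p(33)=10143, p(34)=12310, p(35)=14883, p(36)=17977, p(37)=21637, p(38)=26015, p(39)=31185, p(40)=37338, p(41)=44583, p(42)=53174, p(43)=63261, p(44)=75175, p(45)=89134, p(46)=105558, p(47)=124754, p(48)=147273, p(49)=173525, p(50)=204226, p(51)=239943, p(52)=281589, p(53)=329931, p(54)=386155, p(55)=451276, p(56)=526823, p(57)=614154, p(58)=715220, p(59)=831820, p(60)=966467, p(61)=1121505, p(62)=1300156, p(63)=1505499, p(64)=1741630, p(65)=2012558, p(66)=2323520, p(67)=2679689, p(68)=3087735, p(69)=3554345, p(70)=4087968, p(71)=4697205, p(72)=5392783, p(73)=6185689, p(74)=7089500, p(75)=8118264, p(76)=9289091, p(77)=10619863.
Final step: p(78) = p(77) + p(76) - p(73) - p(71) + p(66) + p(63) - p(56) - p(52) + p(43) + p(38) - p(27) - p(21) + p(8) + p(1)
= 10619863 + 9289091 - 6185689 - 4697205 + 2323520 + 1505499 - 526823 - 281589 + 63261 + 26015 - 3010 - 792 + 22 + 1
= 12132164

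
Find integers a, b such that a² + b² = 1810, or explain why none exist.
17² + 39² (a=17, b=39)

Factorization: 1810 = 2 × 5 × 181
By Fermat: n is sum of two squares iff every prime p ≡ 3 (mod 4) appears to even power.
All primes ≡ 3 (mod 4) appear to even power.
Search a = 0, 1, 2, … for 1810 - a² a perfect square: first hit at a = 17: 1810 - 289 = 1521 = 39².
1810 = 17² + 39² = 289 + 1521 ✓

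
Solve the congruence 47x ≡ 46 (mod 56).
x ≡ 26 (mod 56)

gcd(47, 56) = 1, which divides 46, so solutions exist.
Find 47^(-1) mod 56 by the extended Euclidean algorithm:
56 = 1 × 47 + 9  ⟹  9 = (1)·56 + (-1)·47
47 = 5 × 9 + 2  ⟹  2 = (-5)·56 + (6)·47
9 = 4 × 2 + 1  ⟹  1 = (21)·56 + (-25)·47
So (-25)·47 ≡ 1 (mod 56), i.e. 47^(-1) ≡ -25 ≡ 31 (mod 56).
x ≡ 31 × 46 = 1426 ≡ 26 (mod 56).
Check: 47 × 26 = 1222 ≡ 46 (mod 56).
Unique solution: x ≡ 26 (mod 56)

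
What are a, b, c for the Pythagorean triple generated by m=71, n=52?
(2337, 7384, 7745)

Euclid's formula: a = m² - n², b = 2mn, c = m² + n²
m = 71, n = 52
a = 71² - 52² = 5041 - 2704 = 2337
b = 2 × 71 × 52 = 7384
c = 71² + 52² = 5041 + 2704 = 7745
Verification: 2337² + 7384² = 5461569 + 54523456 = 59985025 = 7745² ✓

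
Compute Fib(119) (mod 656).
1

Matrix identity: Q^n = [[F_(n+1), F_n], [F_n, F_(n-1)]] with Q = [[1,1],[1,0]].
n = 119 = 1110111₂. Square-and-multiply, entries mod 656:
Q^1 = [[1,1],[1,0]]
Q^3 = (Q^1)²·Q = [[3,2],[2,1]]
Q^7 = (Q^3)²·Q = [[21,13],[13,8]]
Q^14 = (Q^7)² = [[610,377],[377,233]]
Q^29 = (Q^14)²·Q = [[232,581],[581,307]]
Q^59 = (Q^29)²·Q = [[0,409],[409,247]]
Q^119 = (Q^59)²·Q = [[0,1],[1,655]]
F_119 mod 656 = Q^119[0][1] = 1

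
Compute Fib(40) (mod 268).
231

Matrix identity: Q^n = [[F_(n+1), F_n], [F_n, F_(n-1)]] with Q = [[1,1],[1,0]].
n = 40 = 101000₂. Square-and-multiply, entries mod 268:
Q^1 = [[1,1],[1,0]]
Q^2 = (Q^1)² = [[2,1],[1,1]]
Q^5 = (Q^2)²·Q = [[8,5],[5,3]]
Q^10 = (Q^5)² = [[89,55],[55,34]]
Q^20 = (Q^10)² = [[226,65],[65,161]]
Q^40 = (Q^20)² = [[93,231],[231,130]]
F_40 mod 268 = Q^40[0][1] = 231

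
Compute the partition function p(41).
44583

p(n) counts ways to write n as a sum of positive integers (order ignored).
Euler's pentagonal recurrence: p(k) = p(k-1) + p(k-2) - p(k-5) - p(k-7) + p(k-12) + p(k-15) - ... (offsets j(3j∓1)/2, signs ++--, p(0)=1, p(<0)=0).
DP table for k = 0..40: p(0)=1, p(1)=1, p(2)=2, p(3)=3, p(4)=5, p(5)=7, p(6)=11, p(7)=15, p(8)=22, p(9)=30, p(10)=42, p(11)=56, p(12)=77, p(13)=101, p(14)=135, p(15)=176, p(16)=231, p(17)=297, p(18)=385, p(19)=490, p(20)=627, p(21)=792, p(22)=1002, p(23)=1255, p(24)=1575, p(25)=1958, p(26)=2436, p(27)=3010, p(28)=3718, p(29)=4565, p(30)=5604, p(31)=6842, p(32)=8349, p(33)=10143, p(34)=12310, p(35)=14883, p(36)=17977, p(37)=21637, p(38)=26015, p(39)=31185, p(40)=37338.
Final step: p(41) = p(40) + p(39) - p(36) - p(34) + p(29) + p(26) - p(19) - p(15) + p(6) + p(1)
= 37338 + 31185 - 17977 - 12310 + 4565 + 2436 - 490 - 176 + 11 + 1
= 44583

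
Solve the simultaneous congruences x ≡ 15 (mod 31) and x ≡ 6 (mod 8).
46

Using Chinese Remainder Theorem:
M = 31 × 8 = 248
M1 = 8, M2 = 31
y1 = 8^(-1) mod 31 = 4
y2 = 31^(-1) mod 8 = 7
x = (15×8×4 + 6×31×7) mod 248 = 46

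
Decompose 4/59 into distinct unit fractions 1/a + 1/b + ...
1/15 + 1/885

Greedy algorithm:
4/59: ceiling(59/4) = 15, use 1/15
1/885: ceiling(885/1) = 885, use 1/885
Result: 4/59 = 1/15 + 1/885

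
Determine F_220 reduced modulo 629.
275

Matrix identity: Q^n = [[F_(n+1), F_n], [F_n, F_(n-1)]] with Q = [[1,1],[1,0]].
n = 220 = 11011100₂. Square-and-multiply, entries mod 629:
Q^1 = [[1,1],[1,0]]
Q^3 = (Q^1)²·Q = [[3,2],[2,1]]
Q^6 = (Q^3)² = [[13,8],[8,5]]
Q^13 = (Q^6)²·Q = [[377,233],[233,144]]
Q^27 = (Q^13)²·Q = [[166,170],[170,625]]
Q^55 = (Q^27)²·Q = [[339,475],[475,493]]
Q^110 = (Q^55)² = [[257,188],[188,69]]
Q^220 = (Q^110)² = [[124,275],[275,478]]
F_220 mod 629 = Q^220[0][1] = 275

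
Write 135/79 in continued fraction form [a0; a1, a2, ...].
[1; 1, 2, 2, 3, 3]

Euclidean algorithm steps:
135 = 1 × 79 + 56
79 = 1 × 56 + 23
56 = 2 × 23 + 10
23 = 2 × 10 + 3
10 = 3 × 3 + 1
3 = 3 × 1 + 0
Continued fraction: [1; 1, 2, 2, 3, 3]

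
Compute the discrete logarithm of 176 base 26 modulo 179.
11

Baby-step giant-step with step n = ⌈√179⌉ = 14.
Baby steps 26^j mod 179 (j:value) for j=0..13: 0:1, 1:26, 2:139, 3:34, 4:168, 5:72, 6:82, 7:163, 8:121, 9:103, 10:172, 11:176, 12:101, 13:120.
h = 176 is already in the table at j=11, so x = 11.
Check: 26^11 ≡ 176 (mod 179).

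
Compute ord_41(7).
40

41 is prime, so ord(7) divides φ(41) = 40.
Divisors of 40: 1, 2, 4, 5, 8, 10, 20, 40.
Repeated squaring: 7^1 ≡ 7, 7^2 ≡ 8, 7^4 ≡ 23, 7^8 ≡ 37, 7^16 ≡ 16, 7^32 ≡ 10 (mod 41).
Test 7^d mod 41 for each divisor d in increasing order:
7^1 ≡ 7
7^2 ≡ 8
7^4 ≡ 23
7^5 = 7^4·7^1 ≡ 38
7^8 ≡ 37
7^10 = 7^8·7^2 ≡ 9
7^20 = 7^16·7^4 ≡ 40
7^40 = 7^32·7^8 ≡ 1  ← first divisor giving 1
The order is 40.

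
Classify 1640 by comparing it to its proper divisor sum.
abundant

Proper divisors of 1640: sum = 1 + 2 + 4 + 5 + 8 + 10 + 20 + 40 + 41 + 82 + 164 + 205 + 328 + 410 + 820 = 2140
Since 2140 > 1640, 1640 is abundant.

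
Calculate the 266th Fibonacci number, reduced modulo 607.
360

Matrix identity: Q^n = [[F_(n+1), F_n], [F_n, F_(n-1)]] with Q = [[1,1],[1,0]].
n = 266 = 100001010₂. Square-and-multiply, entries mod 607:
Q^1 = [[1,1],[1,0]]
Q^2 = (Q^1)² = [[2,1],[1,1]]
Q^4 = (Q^2)² = [[5,3],[3,2]]
Q^8 = (Q^4)² = [[34,21],[21,13]]
Q^16 = (Q^8)² = [[383,380],[380,3]]
Q^33 = (Q^16)²·Q = [[122,336],[336,393]]
Q^66 = (Q^33)² = [[310,45],[45,265]]
Q^133 = (Q^66)²·Q = [[172,398],[398,381]]
Q^266 = (Q^133)² = [[425,360],[360,65]]
F_266 mod 607 = Q^266[0][1] = 360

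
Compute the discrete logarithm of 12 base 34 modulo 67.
25

Baby-step giant-step with step n = ⌈√67⌉ = 9.
Baby steps 34^j mod 67 (j:value) for j=0..8: 0:1, 1:34, 2:17, 3:42, 4:21, 5:44, 6:22, 7:11, 8:39.
Giant-step multiplier: 34^(-9) ≡ 34^(66-9) = 34^57 ≡ 43 (mod 67).
Giant steps γ_i = 12·43^i mod 67: γ_0=12, γ_1=47, γ_2=11 (in table at j=7).
x = i·n + j = 2·9 + 7 = 25.
Check: 34^25 ≡ 12 (mod 67).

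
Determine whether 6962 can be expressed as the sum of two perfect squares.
59² + 59² (a=59, b=59)

Factorization: 6962 = 2 × 59^2
By Fermat: n is sum of two squares iff every prime p ≡ 3 (mod 4) appears to even power.
All primes ≡ 3 (mod 4) appear to even power.
Search a = 0, 1, 2, … for 6962 - a² a perfect square: first hit at a = 59: 6962 - 3481 = 3481 = 59².
6962 = 59² + 59² = 3481 + 3481 ✓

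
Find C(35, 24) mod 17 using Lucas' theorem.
0

Using Lucas' theorem:
Write n=35 and k=24 in base 17:
n in base 17: [2, 1]
k in base 17: [1, 7]
C(35,24) mod 17 = ∏ C(n_i, k_i) mod 17
Digit binomials (mod 17): C(2,1) = 2; C(1,7) = 0 (k_i > n_i)
Product: 2 × 0 = 0 ≡ 0 (mod 17)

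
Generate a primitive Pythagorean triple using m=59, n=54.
(565, 6372, 6397)

Euclid's formula: a = m² - n², b = 2mn, c = m² + n²
m = 59, n = 54
a = 59² - 54² = 3481 - 2916 = 565
b = 2 × 59 × 54 = 6372
c = 59² + 54² = 3481 + 2916 = 6397
Verification: 565² + 6372² = 319225 + 40602384 = 40921609 = 6397² ✓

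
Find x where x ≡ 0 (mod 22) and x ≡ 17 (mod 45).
242

Using Chinese Remainder Theorem:
M = 22 × 45 = 990
M1 = 45, M2 = 22
y1 = 45^(-1) mod 22 = 1
y2 = 22^(-1) mod 45 = 43
x = (0×45×1 + 17×22×43) mod 990 = 242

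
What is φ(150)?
40

150 = 2 × 3 × 5^2
φ(n) = n × ∏(1 - 1/p) for each prime p dividing n
φ(150) = 150 × (1 - 1/2) × (1 - 1/3) × (1 - 1/5) = 40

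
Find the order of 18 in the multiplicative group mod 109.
108

109 is prime, so ord(18) divides φ(109) = 108.
Divisors of 108: 1, 2, 3, 4, 6, 9, 12, 18, 27, 36, 54, 108.
Repeated squaring: 18^1 ≡ 18, 18^2 ≡ 106, 18^4 ≡ 9, 18^8 ≡ 81, 18^16 ≡ 21, 18^32 ≡ 5, 18^64 ≡ 25 (mod 109).
Test 18^d mod 109 for each divisor d in increasing order:
18^1 ≡ 18
18^2 ≡ 106
18^3 = 18^2·18^1 ≡ 55
18^4 ≡ 9
18^6 = 18^4·18^2 ≡ 82
18^9 = 18^8·18^1 ≡ 41
18^12 = 18^8·18^4 ≡ 75
18^18 = 18^16·18^2 ≡ 46
18^27 = 18^16·18^8·18^2·18^1 ≡ 33
18^36 = 18^32·18^4 ≡ 45
18^54 = 18^32·18^16·18^4·18^2 ≡ 108
18^108 = 18^64·18^32·18^8·18^4 ≡ 1  ← first divisor giving 1
The order is 108.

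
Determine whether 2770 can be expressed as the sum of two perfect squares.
13² + 51² (a=13, b=51)

Factorization: 2770 = 2 × 5 × 277
By Fermat: n is sum of two squares iff every prime p ≡ 3 (mod 4) appears to even power.
All primes ≡ 3 (mod 4) appear to even power.
Search a = 0, 1, 2, … for 2770 - a² a perfect square: first hit at a = 13: 2770 - 169 = 2601 = 51².
2770 = 13² + 51² = 169 + 2601 ✓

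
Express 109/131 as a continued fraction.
[0; 1, 4, 1, 21]

Euclidean algorithm steps:
109 = 0 × 131 + 109
131 = 1 × 109 + 22
109 = 4 × 22 + 21
22 = 1 × 21 + 1
21 = 21 × 1 + 0
Continued fraction: [0; 1, 4, 1, 21]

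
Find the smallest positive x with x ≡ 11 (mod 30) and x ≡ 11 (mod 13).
11

Using Chinese Remainder Theorem:
M = 30 × 13 = 390
M1 = 13, M2 = 30
y1 = 13^(-1) mod 30 = 7
y2 = 30^(-1) mod 13 = 10
x = (11×13×7 + 11×30×10) mod 390 = 11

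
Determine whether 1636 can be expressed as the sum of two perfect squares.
6² + 40² (a=6, b=40)

Factorization: 1636 = 2^2 × 409
By Fermat: n is sum of two squares iff every prime p ≡ 3 (mod 4) appears to even power.
All primes ≡ 3 (mod 4) appear to even power.
Search a = 0, 1, 2, … for 1636 - a² a perfect square: first hit at a = 6: 1636 - 36 = 1600 = 40².
1636 = 6² + 40² = 36 + 1600 ✓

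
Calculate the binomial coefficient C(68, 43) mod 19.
18

Using Lucas' theorem:
Write n=68 and k=43 in base 19:
n in base 19: [3, 11]
k in base 19: [2, 5]
C(68,43) mod 19 = ∏ C(n_i, k_i) mod 19
Digit binomials (mod 19): C(3,2) = 3; C(11,5) = 462 ≡ 6
Product: 3 × 6 = 18 ≡ 18 (mod 19)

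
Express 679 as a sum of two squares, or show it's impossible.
Not possible

Factorization: 679 = 7 × 97
By Fermat: n is sum of two squares iff every prime p ≡ 3 (mod 4) appears to even power.
Prime(s) ≡ 3 (mod 4) with odd exponent: [(7, 1)]
Therefore 679 cannot be expressed as a² + b².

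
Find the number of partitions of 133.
7346629512

p(n) counts ways to write n as a sum of positive integers (order ignored).
Euler's pentagonal recurrence: p(k) = p(k-1) + p(k-2) - p(k-5) - p(k-7) + p(k-12) + p(k-15) - ... (offsets j(3j∓1)/2, signs ++--, p(0)=1, p(<0)=0).
DP table for k = 0..132: p(0)=1, p(1)=1, p(2)=2, p(3)=3, p(4)=5, p(5)=7, p(6)=11, p(7)=15, p(8)=22, p(9)=30, p(10)=42, p(11)=56, p(12)=77, p(13)=101, p(14)=135, p(15)=176, p(16)=231, p(17)=297, p(18)=385, p(19)=490, p(20)=627, p(21)=792, p(22)=1002, p(23)=1255, p(24)=1575, p(25)=1958, p(26)=2436, p(27)=3010, p(28)=3718, p(29)=4565, p(30)=5604, p(31)=6842, p(32)=8349, p(33)=10143, p(34)=12310, p(35)=14883, p(36)=17977, p(37)=21637, p(38)=26015, p(39)=31185, p(40)=37338, p(41)=44583, p(42)=53174, p(43)=63261, p(44)=75175, p(45)=89134, p(46)=105558, p(47)=124754, p(48)=147273, p(49)=173525, p(50)=204226, p(51)=239943, p(52)=281589, p(53)=329931, p(54)=386155, p(55)=451276, p(56)=526823, p(57)=614154, p(58)=715220, p(59)=831820, p(60)=966467, p(61)=1121505, p(62)=1300156, p(63)=1505499, p(64)=1741630, p(65)=2012558, p(66)=2323520, p(67)=2679689, p(68)=3087735, p(69)=3554345, p(70)=4087968, p(71)=4697205, p(72)=5392783, p(73)=6185689, p(74)=7089500, p(75)=8118264, p(76)=9289091, p(77)=10619863, p(78)=12132164, p(79)=13848650, p(80)=15796476, p(81)=18004327, p(82)=20506255, p(83)=23338469, p(84)=26543660, p(85)=30167357, p(86)=34262962, p(87)=38887673, p(88)=44108109, p(89)=49995925, p(90)=56634173, p(91)=64112359, p(92)=72533807, p(93)=82010177, p(94)=92669720, p(95)=104651419, p(96)=118114304, p(97)=133230930, p(98)=150198136, p(99)=169229875, p(100)=190569292, p(101)=214481126, p(102)=241265379, p(103)=271248950, p(104)=304801365, p(105)=342325709, p(106)=384276336, p(107)=431149389, p(108)=483502844, p(109)=541946240, p(110)=607163746, p(111)=679903203, p(112)=761002156, p(113)=851376628, p(114)=952050665, p(115)=1064144451, p(116)=1188908248, p(117)=1327710076, p(118)=1482074143, p(119)=1653668665, p(120)=1844349560, p(121)=2056148051, p(122)=2291320912, p(123)=2552338241, p(124)=2841940500, p(125)=3163127352, p(126)=3519222692, p(127)=3913864295, p(128)=4351078600, p(129)=4835271870, p(130)=5371315400, p(131)=5964539504, p(132)=6620830889.
Final step: p(133) = p(132) + p(131) - p(128) - p(126) + p(121) + p(118) - p(111) - p(107) + p(98) + p(93) - p(82) - p(76) + p(63) + p(56) - p(41) - p(33) + p(16) + p(7)
= 6620830889 + 5964539504 - 4351078600 - 3519222692 + 2056148051 + 1482074143 - 679903203 - 431149389 + 150198136 + 82010177 - 20506255 - 9289091 + 1505499 + 526823 - 44583 - 10143 + 231 + 15
= 7346629512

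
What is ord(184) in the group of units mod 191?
5

191 is prime, so ord(184) divides φ(191) = 190.
Divisors of 190: 1, 2, 5, 10, 19, 38, 95, 190.
Repeated squaring: 184^1 ≡ 184, 184^2 ≡ 49, 184^4 ≡ 109, 184^8 ≡ 39, 184^16 ≡ 184, 184^32 ≡ 49, 184^64 ≡ 109, 184^128 ≡ 39 (mod 191).
Test 184^d mod 191 for each divisor d in increasing order:
184^1 ≡ 184
184^2 ≡ 49
184^5 = 184^4·184^1 ≡ 1  ← first divisor giving 1
The order is 5.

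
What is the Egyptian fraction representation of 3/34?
1/12 + 1/204

Greedy algorithm:
3/34: ceiling(34/3) = 12, use 1/12
1/204: ceiling(204/1) = 204, use 1/204
Result: 3/34 = 1/12 + 1/204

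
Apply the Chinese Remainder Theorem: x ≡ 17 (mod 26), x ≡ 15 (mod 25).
615

Using Chinese Remainder Theorem:
M = 26 × 25 = 650
M1 = 25, M2 = 26
y1 = 25^(-1) mod 26 = 25
y2 = 26^(-1) mod 25 = 1
x = (17×25×25 + 15×26×1) mod 650 = 615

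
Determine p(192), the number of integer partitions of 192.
1987276856363

p(n) counts ways to write n as a sum of positive integers (order ignored).
Euler's pentagonal recurrence: p(k) = p(k-1) + p(k-2) - p(k-5) - p(k-7) + p(k-12) + p(k-15) - ... (offsets j(3j∓1)/2, signs ++--, p(0)=1, p(<0)=0).
DP table for k = 0..191: p(0)=1, p(1)=1, p(2)=2, p(3)=3, p(4)=5, p(5)=7, p(6)=11, p(7)=15, p(8)=22, p(9)=30, p(10)=42, p(11)=56, p(12)=77, p(13)=101, p(14)=135, p(15)=176, p(16)=231, p(17)=297, p(18)=385, p(19)=490, p(20)=627, p(21)=792, p(22)=1002, p(23)=1255, p(24)=1575, p(25)=1958, p(26)=2436, p(27)=3010, p(28)=3718, p(29)=4565, p(30)=5604, p(31)=6842, p(32)=8349, p(33)=10143, p(34)=12310, p(35)=14883, p(36)=17977, p(37)=21637, p(38)=26015, p(39)=31185, p(40)=37338, p(41)=44583, p(42)=53174, p(43)=63261, p(44)=75175, p(45)=89134, p(46)=105558, p(47)=124754, p(48)=147273, p(49)=173525, p(50)=204226, p(51)=239943, p(52)=281589, p(53)=329931, p(54)=386155, p(55)=451276, p(56)=526823, p(57)=614154, p(58)=715220, p(59)=831820, p(60)=966467, p(61)=1121505, p(62)=1300156, p(63)=1505499, p(64)=1741630, p(65)=2012558, p(66)=2323520, p(67)=2679689, p(68)=3087735, p(69)=3554345, p(70)=4087968, p(71)=4697205, p(72)=5392783, p(73)=6185689, p(74)=7089500, p(75)=8118264, p(76)=9289091, p(77)=10619863, p(78)=12132164, p(79)=13848650, p(80)=15796476, p(81)=18004327, p(82)=20506255, p(83)=23338469, p(84)=26543660, p(85)=30167357, p(86)=34262962, p(87)=38887673, p(88)=44108109, p(89)=49995925, p(90)=56634173, p(91)=64112359, p(92)=72533807, p(93)=82010177, p(94)=92669720, p(95)=104651419, p(96)=118114304, p(97)=133230930, p(98)=150198136, p(99)=169229875, p(100)=190569292, p(101)=214481126, p(102)=241265379, p(103)=271248950, p(104)=304801365, p(105)=342325709, p(106)=384276336, p(107)=431149389, p(108)=483502844, p(109)=541946240, p(110)=607163746, p(111)=679903203, p(112)=761002156, p(113)=851376628, p(114)=952050665, p(115)=1064144451, p(116)=1188908248, p(117)=1327710076, p(118)=1482074143, p(119)=1653668665, p(120)=1844349560, p(121)=2056148051, p(122)=2291320912, p(123)=2552338241, p(124)=2841940500, p(125)=3163127352, p(126)=3519222692, p(127)=3913864295, p(128)=4351078600, p(129)=4835271870, p(130)=5371315400, p(131)=5964539504, p(132)=6620830889, p(133)=7346629512, p(134)=8149040695, p(135)=9035836076, p(136)=10015581680, p(137)=11097645016, p(138)=12292341831, p(139)=13610949895, p(140)=15065878135, p(141)=16670689208, p(142)=18440293320, p(143)=20390982757, p(144)=22540654445, p(145)=24908858009, p(146)=27517052599, p(147)=30388671978, p(148)=33549419497, p(149)=37027355200, p(150)=40853235313, p(151)=45060624582, p(152)=49686288421, p(153)=54770336324, p(154)=60356673280, p(155)=66493182097, p(156)=73232243759, p(157)=80630964769, p(158)=88751778802, p(159)=97662728555, p(160)=107438159466, p(161)=118159068427, p(162)=129913904637, p(163)=142798995930, p(164)=156919475295, p(165)=172389800255, p(166)=189334822579, p(167)=207890420102, p(168)=228204732751, p(169)=250438925115, p(170)=274768617130, p(171)=301384802048, p(172)=330495499613, p(173)=362326859895, p(174)=397125074750, p(175)=435157697830, p(176)=476715857290, p(177)=522115831195, p(178)=571701605655, p(179)=625846753120, p(180)=684957390936, p(181)=749474411781, p(182)=819876908323, p(183)=896684817527, p(184)=980462880430, p(185)=1071823774337, p(186)=1171432692373, p(187)=1280011042268, p(188)=1398341745571, p(189)=1527273599625, p(190)=1667727404093, p(191)=1820701100652.
Final step: p(192) = p(191) + p(190) - p(187) - p(185) + p(180) + p(177) - p(170) - p(166) + p(157) + p(152) - p(141) - p(135) + p(122) + p(115) - p(100) - p(92) + p(75) + p(66) - p(47) - p(37) + p(16) + p(5)
= 1820701100652 + 1667727404093 - 1280011042268 - 1071823774337 + 684957390936 + 522115831195 - 274768617130 - 189334822579 + 80630964769 + 49686288421 - 16670689208 - 9035836076 + 2291320912 + 1064144451 - 190569292 - 72533807 + 8118264 + 2323520 - 124754 - 21637 + 231 + 7
= 1987276856363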